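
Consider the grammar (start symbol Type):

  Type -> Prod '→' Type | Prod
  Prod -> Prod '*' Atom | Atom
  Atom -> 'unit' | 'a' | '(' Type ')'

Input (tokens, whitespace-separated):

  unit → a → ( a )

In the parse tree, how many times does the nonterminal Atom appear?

[Type [Prod [Atom unit]] → [Type [Prod [Atom a]] → [Type [Prod [Atom ( [Type [Prod [Atom a]]] )]]]]]

4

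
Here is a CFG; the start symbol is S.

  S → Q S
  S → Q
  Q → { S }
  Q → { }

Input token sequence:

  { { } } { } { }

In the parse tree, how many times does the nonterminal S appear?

4

[S [Q { [S [Q { }]] }] [S [Q { }] [S [Q { }]]]]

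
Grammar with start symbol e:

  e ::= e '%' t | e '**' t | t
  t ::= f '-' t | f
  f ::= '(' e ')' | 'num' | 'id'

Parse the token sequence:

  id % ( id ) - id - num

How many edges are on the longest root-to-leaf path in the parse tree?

6

[e [e [t [f id]]] % [t [f ( [e [t [f id]]] )] - [t [f id] - [t [f num]]]]]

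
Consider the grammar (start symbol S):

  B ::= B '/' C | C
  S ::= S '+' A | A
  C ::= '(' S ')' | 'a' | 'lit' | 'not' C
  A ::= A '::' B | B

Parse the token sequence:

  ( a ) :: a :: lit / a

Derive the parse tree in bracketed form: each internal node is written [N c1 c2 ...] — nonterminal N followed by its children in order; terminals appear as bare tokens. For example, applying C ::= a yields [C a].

S
A
A :: B
A :: B :: B
B :: B :: B
C :: B :: B
( S ) :: B :: B
( A ) :: B :: B
( B ) :: B :: B
( C ) :: B :: B
( a ) :: B :: B
( a ) :: C :: B
( a ) :: a :: B
( a ) :: a :: B / C
( a ) :: a :: C / C
( a ) :: a :: lit / C
( a ) :: a :: lit / a

[S [A [A [A [B [C ( [S [A [B [C a]]]] )]]] :: [B [C a]]] :: [B [B [C lit]] / [C a]]]]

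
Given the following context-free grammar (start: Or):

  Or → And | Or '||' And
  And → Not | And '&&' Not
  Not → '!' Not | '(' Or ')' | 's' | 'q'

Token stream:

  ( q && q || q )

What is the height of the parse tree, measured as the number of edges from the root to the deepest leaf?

8

[Or [And [Not ( [Or [Or [And [And [Not q]] && [Not q]]] || [And [Not q]]] )]]]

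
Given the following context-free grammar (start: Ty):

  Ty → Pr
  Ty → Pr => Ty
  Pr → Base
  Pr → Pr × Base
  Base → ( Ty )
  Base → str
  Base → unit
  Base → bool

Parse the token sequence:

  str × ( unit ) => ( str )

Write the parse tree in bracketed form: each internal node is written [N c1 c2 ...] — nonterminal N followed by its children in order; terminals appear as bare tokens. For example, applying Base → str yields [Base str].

Ty
Pr => Ty
Pr × Base => Ty
Base × Base => Ty
str × Base => Ty
str × ( Ty ) => Ty
str × ( Pr ) => Ty
str × ( Base ) => Ty
str × ( unit ) => Ty
str × ( unit ) => Pr
str × ( unit ) => Base
str × ( unit ) => ( Ty )
str × ( unit ) => ( Pr )
str × ( unit ) => ( Base )
str × ( unit ) => ( str )

[Ty [Pr [Pr [Base str]] × [Base ( [Ty [Pr [Base unit]]] )]] => [Ty [Pr [Base ( [Ty [Pr [Base str]]] )]]]]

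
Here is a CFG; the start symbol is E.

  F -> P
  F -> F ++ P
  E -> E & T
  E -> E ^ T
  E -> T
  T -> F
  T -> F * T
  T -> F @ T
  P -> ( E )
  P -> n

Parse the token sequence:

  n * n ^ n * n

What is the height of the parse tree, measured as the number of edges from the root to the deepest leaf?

6

[E [E [T [F [P n]] * [T [F [P n]]]]] ^ [T [F [P n]] * [T [F [P n]]]]]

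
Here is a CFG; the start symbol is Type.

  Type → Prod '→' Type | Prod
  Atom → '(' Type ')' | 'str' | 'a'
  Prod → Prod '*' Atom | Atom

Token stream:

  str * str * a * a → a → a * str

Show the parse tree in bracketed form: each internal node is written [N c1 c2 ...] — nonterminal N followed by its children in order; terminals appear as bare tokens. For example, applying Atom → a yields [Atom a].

Type
Prod → Type
Prod * Atom → Type
Prod * Atom * Atom → Type
Prod * Atom * Atom * Atom → Type
Atom * Atom * Atom * Atom → Type
str * Atom * Atom * Atom → Type
str * str * Atom * Atom → Type
str * str * a * Atom → Type
str * str * a * a → Type
str * str * a * a → Prod → Type
str * str * a * a → Atom → Type
str * str * a * a → a → Type
str * str * a * a → a → Prod
str * str * a * a → a → Prod * Atom
str * str * a * a → a → Atom * Atom
str * str * a * a → a → a * Atom
str * str * a * a → a → a * str

[Type [Prod [Prod [Prod [Prod [Atom str]] * [Atom str]] * [Atom a]] * [Atom a]] → [Type [Prod [Atom a]] → [Type [Prod [Prod [Atom a]] * [Atom str]]]]]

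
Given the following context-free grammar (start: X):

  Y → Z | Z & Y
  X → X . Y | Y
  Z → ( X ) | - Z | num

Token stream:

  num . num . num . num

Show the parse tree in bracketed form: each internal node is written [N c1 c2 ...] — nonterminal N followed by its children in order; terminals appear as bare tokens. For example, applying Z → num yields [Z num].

X
X . Y
X . Y . Y
X . Y . Y . Y
Y . Y . Y . Y
Z . Y . Y . Y
num . Y . Y . Y
num . Z . Y . Y
num . num . Y . Y
num . num . Z . Y
num . num . num . Y
num . num . num . Z
num . num . num . num

[X [X [X [X [Y [Z num]]] . [Y [Z num]]] . [Y [Z num]]] . [Y [Z num]]]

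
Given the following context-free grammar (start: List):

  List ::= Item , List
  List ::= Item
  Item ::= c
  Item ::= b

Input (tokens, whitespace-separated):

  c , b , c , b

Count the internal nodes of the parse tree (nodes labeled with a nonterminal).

8

[List [Item c] , [List [Item b] , [List [Item c] , [List [Item b]]]]]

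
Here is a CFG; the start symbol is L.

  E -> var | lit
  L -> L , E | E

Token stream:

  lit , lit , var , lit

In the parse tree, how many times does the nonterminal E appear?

[L [L [L [L [E lit]] , [E lit]] , [E var]] , [E lit]]

4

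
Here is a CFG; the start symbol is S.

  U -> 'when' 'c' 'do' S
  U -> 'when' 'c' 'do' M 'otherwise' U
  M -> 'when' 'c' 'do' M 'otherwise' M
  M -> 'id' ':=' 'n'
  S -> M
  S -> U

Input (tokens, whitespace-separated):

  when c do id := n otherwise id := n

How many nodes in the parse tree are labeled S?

1

[S [M when c do [M id := n] otherwise [M id := n]]]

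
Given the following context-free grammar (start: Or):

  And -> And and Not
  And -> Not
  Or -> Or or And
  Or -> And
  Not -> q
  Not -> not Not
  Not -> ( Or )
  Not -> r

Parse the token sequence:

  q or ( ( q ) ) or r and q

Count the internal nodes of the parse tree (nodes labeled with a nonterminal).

17

[Or [Or [Or [And [Not q]]] or [And [Not ( [Or [And [Not ( [Or [And [Not q]]] )]]] )]]] or [And [And [Not r]] and [Not q]]]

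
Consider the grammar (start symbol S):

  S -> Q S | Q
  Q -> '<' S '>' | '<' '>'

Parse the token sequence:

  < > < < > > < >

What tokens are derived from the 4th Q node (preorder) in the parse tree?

< >

[S [Q < >] [S [Q < [S [Q < >]] >] [S [Q < >]]]]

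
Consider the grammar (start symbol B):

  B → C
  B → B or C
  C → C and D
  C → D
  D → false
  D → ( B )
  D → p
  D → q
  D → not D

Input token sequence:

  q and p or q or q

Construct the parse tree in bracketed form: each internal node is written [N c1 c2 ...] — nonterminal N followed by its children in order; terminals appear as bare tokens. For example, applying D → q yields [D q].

[B [B [B [C [C [D q]] and [D p]]] or [C [D q]]] or [C [D q]]]

B
B or C
B or C or C
C or C or C
C and D or C or C
D and D or C or C
q and D or C or C
q and p or C or C
q and p or D or C
q and p or q or C
q and p or q or D
q and p or q or q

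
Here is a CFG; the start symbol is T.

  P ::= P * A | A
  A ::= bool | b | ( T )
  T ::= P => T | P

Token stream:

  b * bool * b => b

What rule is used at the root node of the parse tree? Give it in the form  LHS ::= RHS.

T ::= P => T

[T [P [P [P [A b]] * [A bool]] * [A b]] => [T [P [A b]]]]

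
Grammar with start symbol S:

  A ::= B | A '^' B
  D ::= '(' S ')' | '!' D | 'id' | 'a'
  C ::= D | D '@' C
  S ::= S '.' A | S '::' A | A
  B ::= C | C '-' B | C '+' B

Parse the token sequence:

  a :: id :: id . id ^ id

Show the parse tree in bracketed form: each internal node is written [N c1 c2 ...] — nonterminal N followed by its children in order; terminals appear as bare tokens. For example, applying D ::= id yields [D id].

[S [S [S [S [A [B [C [D a]]]]] :: [A [B [C [D id]]]]] :: [A [B [C [D id]]]]] . [A [A [B [C [D id]]]] ^ [B [C [D id]]]]]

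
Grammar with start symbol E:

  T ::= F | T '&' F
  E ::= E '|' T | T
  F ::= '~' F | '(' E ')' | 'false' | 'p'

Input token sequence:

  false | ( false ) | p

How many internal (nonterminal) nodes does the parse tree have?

[E [E [E [T [F false]]] | [T [F ( [E [T [F false]]] )]]] | [T [F p]]]

12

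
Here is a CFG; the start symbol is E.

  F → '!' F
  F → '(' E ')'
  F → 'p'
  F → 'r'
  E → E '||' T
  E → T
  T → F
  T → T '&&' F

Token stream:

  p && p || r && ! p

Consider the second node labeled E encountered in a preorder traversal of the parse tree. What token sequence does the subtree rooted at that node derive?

[E [E [T [T [F p]] && [F p]]] || [T [T [F r]] && [F ! [F p]]]]

p && p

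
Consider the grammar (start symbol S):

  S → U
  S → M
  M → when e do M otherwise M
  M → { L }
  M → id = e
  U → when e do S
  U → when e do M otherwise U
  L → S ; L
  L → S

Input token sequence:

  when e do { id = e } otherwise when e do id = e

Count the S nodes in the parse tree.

3

[S [U when e do [M { [L [S [M id = e]]] }] otherwise [U when e do [S [M id = e]]]]]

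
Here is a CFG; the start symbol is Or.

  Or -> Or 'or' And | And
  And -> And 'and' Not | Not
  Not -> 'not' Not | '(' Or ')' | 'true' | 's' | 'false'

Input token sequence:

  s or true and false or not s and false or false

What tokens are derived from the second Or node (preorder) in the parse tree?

[Or [Or [Or [Or [And [Not s]]] or [And [And [Not true]] and [Not false]]] or [And [And [Not not [Not s]]] and [Not false]]] or [And [Not false]]]

s or true and false or not s and false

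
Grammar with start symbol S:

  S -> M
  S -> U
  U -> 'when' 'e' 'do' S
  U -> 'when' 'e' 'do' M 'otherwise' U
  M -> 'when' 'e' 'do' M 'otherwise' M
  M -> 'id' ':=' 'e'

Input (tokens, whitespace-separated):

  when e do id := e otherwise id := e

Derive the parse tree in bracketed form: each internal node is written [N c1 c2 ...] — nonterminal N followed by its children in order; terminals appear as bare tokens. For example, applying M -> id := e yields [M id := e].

S
M
when e do M otherwise M
when e do id := e otherwise M
when e do id := e otherwise id := e

[S [M when e do [M id := e] otherwise [M id := e]]]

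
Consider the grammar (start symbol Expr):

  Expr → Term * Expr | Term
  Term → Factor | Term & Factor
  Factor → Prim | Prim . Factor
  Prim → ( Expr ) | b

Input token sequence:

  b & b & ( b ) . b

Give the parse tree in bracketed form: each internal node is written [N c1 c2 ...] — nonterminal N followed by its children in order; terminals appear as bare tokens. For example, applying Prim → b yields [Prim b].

[Expr [Term [Term [Term [Factor [Prim b]]] & [Factor [Prim b]]] & [Factor [Prim ( [Expr [Term [Factor [Prim b]]]] )] . [Factor [Prim b]]]]]

Expr
Term
Term & Factor
Term & Factor & Factor
Factor & Factor & Factor
Prim & Factor & Factor
b & Factor & Factor
b & Prim & Factor
b & b & Factor
b & b & Prim . Factor
b & b & ( Expr ) . Factor
b & b & ( Term ) . Factor
b & b & ( Factor ) . Factor
b & b & ( Prim ) . Factor
b & b & ( b ) . Factor
b & b & ( b ) . Prim
b & b & ( b ) . b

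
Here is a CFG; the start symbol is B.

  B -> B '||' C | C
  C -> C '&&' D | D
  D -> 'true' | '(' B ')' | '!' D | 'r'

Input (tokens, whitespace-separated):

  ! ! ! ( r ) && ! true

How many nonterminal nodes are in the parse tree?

12

[B [C [C [D ! [D ! [D ! [D ( [B [C [D r]]] )]]]]] && [D ! [D true]]]]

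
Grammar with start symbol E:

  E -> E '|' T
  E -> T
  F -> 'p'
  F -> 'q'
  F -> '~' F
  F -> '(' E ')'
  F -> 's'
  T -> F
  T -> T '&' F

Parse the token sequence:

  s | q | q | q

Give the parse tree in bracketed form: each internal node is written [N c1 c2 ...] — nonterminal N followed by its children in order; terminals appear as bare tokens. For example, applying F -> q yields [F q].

[E [E [E [E [T [F s]]] | [T [F q]]] | [T [F q]]] | [T [F q]]]

E
E | T
E | T | T
E | T | T | T
T | T | T | T
F | T | T | T
s | T | T | T
s | F | T | T
s | q | T | T
s | q | F | T
s | q | q | T
s | q | q | F
s | q | q | q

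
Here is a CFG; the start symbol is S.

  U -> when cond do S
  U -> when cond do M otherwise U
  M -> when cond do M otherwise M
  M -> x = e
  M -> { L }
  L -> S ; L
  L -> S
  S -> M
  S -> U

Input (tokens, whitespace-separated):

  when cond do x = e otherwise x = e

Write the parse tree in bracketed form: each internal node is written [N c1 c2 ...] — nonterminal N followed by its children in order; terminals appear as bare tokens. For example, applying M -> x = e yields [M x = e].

S
M
when cond do M otherwise M
when cond do x = e otherwise M
when cond do x = e otherwise x = e

[S [M when cond do [M x = e] otherwise [M x = e]]]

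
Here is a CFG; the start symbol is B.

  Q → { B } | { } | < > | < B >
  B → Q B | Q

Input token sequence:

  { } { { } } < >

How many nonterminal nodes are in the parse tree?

8

[B [Q { }] [B [Q { [B [Q { }]] }] [B [Q < >]]]]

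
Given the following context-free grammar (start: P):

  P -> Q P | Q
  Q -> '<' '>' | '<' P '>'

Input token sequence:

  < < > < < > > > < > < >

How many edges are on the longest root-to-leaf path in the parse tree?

7

[P [Q < [P [Q < >] [P [Q < [P [Q < >]] >]]] >] [P [Q < >] [P [Q < >]]]]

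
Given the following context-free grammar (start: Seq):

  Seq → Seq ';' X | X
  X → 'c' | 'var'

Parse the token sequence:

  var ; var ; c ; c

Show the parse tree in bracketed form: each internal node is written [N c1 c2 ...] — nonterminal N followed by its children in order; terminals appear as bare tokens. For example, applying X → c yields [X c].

[Seq [Seq [Seq [Seq [X var]] ; [X var]] ; [X c]] ; [X c]]

Seq
Seq ; X
Seq ; X ; X
Seq ; X ; X ; X
X ; X ; X ; X
var ; X ; X ; X
var ; var ; X ; X
var ; var ; c ; X
var ; var ; c ; c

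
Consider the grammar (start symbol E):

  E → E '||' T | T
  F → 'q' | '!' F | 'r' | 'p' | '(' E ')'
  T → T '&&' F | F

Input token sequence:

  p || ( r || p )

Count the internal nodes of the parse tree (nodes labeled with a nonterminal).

[E [E [T [F p]]] || [T [F ( [E [E [T [F r]]] || [T [F p]]] )]]]

12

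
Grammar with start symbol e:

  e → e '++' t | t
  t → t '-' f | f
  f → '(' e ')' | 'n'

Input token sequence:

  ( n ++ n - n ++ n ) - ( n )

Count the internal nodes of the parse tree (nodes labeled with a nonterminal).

[e [t [t [f ( [e [e [e [t [f n]]] ++ [t [t [f n]] - [f n]]] ++ [t [f n]]] )]] - [f ( [e [t [f n]]] )]]]

19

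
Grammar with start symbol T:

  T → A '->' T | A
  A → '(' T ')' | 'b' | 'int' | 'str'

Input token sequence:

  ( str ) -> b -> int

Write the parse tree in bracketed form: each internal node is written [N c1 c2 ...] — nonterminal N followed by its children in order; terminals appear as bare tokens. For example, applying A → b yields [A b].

T
A -> T
( T ) -> T
( A ) -> T
( str ) -> T
( str ) -> A -> T
( str ) -> b -> T
( str ) -> b -> A
( str ) -> b -> int

[T [A ( [T [A str]] )] -> [T [A b] -> [T [A int]]]]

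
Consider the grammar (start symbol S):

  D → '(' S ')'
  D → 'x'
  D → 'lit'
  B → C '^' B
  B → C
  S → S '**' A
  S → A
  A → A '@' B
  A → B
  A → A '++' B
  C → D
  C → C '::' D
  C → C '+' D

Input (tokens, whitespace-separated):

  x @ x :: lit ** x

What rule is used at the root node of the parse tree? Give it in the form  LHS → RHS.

S → S '**' A

[S [S [A [A [B [C [D x]]]] @ [B [C [C [D x]] :: [D lit]]]]] ** [A [B [C [D x]]]]]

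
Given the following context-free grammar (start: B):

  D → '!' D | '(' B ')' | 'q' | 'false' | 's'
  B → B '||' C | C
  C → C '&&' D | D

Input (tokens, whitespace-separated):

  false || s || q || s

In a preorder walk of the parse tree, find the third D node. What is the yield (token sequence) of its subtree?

q

[B [B [B [B [C [D false]]] || [C [D s]]] || [C [D q]]] || [C [D s]]]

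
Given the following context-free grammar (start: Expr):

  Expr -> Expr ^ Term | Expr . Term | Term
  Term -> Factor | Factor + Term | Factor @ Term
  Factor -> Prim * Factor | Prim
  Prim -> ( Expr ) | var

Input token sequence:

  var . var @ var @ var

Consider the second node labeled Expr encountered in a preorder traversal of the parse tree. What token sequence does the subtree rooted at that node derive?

var

[Expr [Expr [Term [Factor [Prim var]]]] . [Term [Factor [Prim var]] @ [Term [Factor [Prim var]] @ [Term [Factor [Prim var]]]]]]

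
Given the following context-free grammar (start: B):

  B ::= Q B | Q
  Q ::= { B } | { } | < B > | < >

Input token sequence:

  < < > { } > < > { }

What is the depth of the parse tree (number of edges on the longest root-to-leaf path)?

5

[B [Q < [B [Q < >] [B [Q { }]]] >] [B [Q < >] [B [Q { }]]]]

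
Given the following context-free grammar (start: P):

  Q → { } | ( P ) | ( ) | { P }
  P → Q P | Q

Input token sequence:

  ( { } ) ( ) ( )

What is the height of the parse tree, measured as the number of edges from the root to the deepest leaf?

4

[P [Q ( [P [Q { }]] )] [P [Q ( )] [P [Q ( )]]]]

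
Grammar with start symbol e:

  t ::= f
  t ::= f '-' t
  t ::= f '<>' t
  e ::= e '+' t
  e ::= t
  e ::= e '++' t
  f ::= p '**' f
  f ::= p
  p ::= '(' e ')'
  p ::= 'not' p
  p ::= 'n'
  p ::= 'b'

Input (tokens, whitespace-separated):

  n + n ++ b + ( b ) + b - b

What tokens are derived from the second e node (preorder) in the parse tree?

n + n ++ b + ( b )

[e [e [e [e [e [t [f [p n]]]] + [t [f [p n]]]] ++ [t [f [p b]]]] + [t [f [p ( [e [t [f [p b]]]] )]]]] + [t [f [p b]] - [t [f [p b]]]]]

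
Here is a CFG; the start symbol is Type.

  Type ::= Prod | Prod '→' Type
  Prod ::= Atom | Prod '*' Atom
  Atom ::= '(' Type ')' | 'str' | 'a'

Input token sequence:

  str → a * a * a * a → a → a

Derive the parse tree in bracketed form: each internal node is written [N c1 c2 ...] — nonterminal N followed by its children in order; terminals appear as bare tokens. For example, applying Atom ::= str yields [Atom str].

[Type [Prod [Atom str]] → [Type [Prod [Prod [Prod [Prod [Atom a]] * [Atom a]] * [Atom a]] * [Atom a]] → [Type [Prod [Atom a]] → [Type [Prod [Atom a]]]]]]

Type
Prod → Type
Atom → Type
str → Type
str → Prod → Type
str → Prod * Atom → Type
str → Prod * Atom * Atom → Type
str → Prod * Atom * Atom * Atom → Type
str → Atom * Atom * Atom * Atom → Type
str → a * Atom * Atom * Atom → Type
str → a * a * Atom * Atom → Type
str → a * a * a * Atom → Type
str → a * a * a * a → Type
str → a * a * a * a → Prod → Type
str → a * a * a * a → Atom → Type
str → a * a * a * a → a → Type
str → a * a * a * a → a → Prod
str → a * a * a * a → a → Atom
str → a * a * a * a → a → a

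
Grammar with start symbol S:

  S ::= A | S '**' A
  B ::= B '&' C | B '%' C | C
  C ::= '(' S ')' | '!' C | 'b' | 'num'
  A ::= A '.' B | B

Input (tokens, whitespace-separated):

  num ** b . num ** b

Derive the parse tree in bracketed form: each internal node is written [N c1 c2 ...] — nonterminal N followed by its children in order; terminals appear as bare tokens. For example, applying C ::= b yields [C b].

[S [S [S [A [B [C num]]]] ** [A [A [B [C b]]] . [B [C num]]]] ** [A [B [C b]]]]

S
S ** A
S ** A ** A
A ** A ** A
B ** A ** A
C ** A ** A
num ** A ** A
num ** A . B ** A
num ** B . B ** A
num ** C . B ** A
num ** b . B ** A
num ** b . C ** A
num ** b . num ** A
num ** b . num ** B
num ** b . num ** C
num ** b . num ** b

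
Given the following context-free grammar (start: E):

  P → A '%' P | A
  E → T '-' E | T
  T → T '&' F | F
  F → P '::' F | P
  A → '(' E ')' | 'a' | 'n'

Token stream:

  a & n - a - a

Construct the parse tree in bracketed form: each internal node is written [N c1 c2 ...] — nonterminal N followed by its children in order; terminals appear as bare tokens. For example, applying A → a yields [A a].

E
T - E
T & F - E
F & F - E
P & F - E
A & F - E
a & F - E
a & P - E
a & A - E
a & n - E
a & n - T - E
a & n - F - E
a & n - P - E
a & n - A - E
a & n - a - E
a & n - a - T
a & n - a - F
a & n - a - P
a & n - a - A
a & n - a - a

[E [T [T [F [P [A a]]]] & [F [P [A n]]]] - [E [T [F [P [A a]]]] - [E [T [F [P [A a]]]]]]]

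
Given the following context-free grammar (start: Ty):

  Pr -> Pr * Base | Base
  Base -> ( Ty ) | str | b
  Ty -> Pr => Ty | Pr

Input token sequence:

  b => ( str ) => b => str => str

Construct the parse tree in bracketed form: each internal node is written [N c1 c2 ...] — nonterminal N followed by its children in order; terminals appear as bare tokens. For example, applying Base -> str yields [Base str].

Ty
Pr => Ty
Base => Ty
b => Ty
b => Pr => Ty
b => Base => Ty
b => ( Ty ) => Ty
b => ( Pr ) => Ty
b => ( Base ) => Ty
b => ( str ) => Ty
b => ( str ) => Pr => Ty
b => ( str ) => Base => Ty
b => ( str ) => b => Ty
b => ( str ) => b => Pr => Ty
b => ( str ) => b => Base => Ty
b => ( str ) => b => str => Ty
b => ( str ) => b => str => Pr
b => ( str ) => b => str => Base
b => ( str ) => b => str => str

[Ty [Pr [Base b]] => [Ty [Pr [Base ( [Ty [Pr [Base str]]] )]] => [Ty [Pr [Base b]] => [Ty [Pr [Base str]] => [Ty [Pr [Base str]]]]]]]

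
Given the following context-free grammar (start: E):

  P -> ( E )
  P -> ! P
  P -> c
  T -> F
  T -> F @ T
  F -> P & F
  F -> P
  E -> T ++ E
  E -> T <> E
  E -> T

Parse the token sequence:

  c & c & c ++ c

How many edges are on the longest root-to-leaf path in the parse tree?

6

[E [T [F [P c] & [F [P c] & [F [P c]]]]] ++ [E [T [F [P c]]]]]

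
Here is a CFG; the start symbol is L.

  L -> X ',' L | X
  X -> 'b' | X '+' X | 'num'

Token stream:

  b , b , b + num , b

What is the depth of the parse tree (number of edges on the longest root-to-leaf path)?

5

[L [X b] , [L [X b] , [L [X [X b] + [X num]] , [L [X b]]]]]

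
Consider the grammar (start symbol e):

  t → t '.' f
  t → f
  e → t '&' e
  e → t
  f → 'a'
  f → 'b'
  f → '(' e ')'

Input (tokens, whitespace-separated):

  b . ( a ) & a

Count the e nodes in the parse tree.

[e [t [t [f b]] . [f ( [e [t [f a]]] )]] & [e [t [f a]]]]

3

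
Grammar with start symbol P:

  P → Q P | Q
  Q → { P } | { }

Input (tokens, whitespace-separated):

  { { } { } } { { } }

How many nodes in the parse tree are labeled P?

[P [Q { [P [Q { }] [P [Q { }]]] }] [P [Q { [P [Q { }]] }]]]

5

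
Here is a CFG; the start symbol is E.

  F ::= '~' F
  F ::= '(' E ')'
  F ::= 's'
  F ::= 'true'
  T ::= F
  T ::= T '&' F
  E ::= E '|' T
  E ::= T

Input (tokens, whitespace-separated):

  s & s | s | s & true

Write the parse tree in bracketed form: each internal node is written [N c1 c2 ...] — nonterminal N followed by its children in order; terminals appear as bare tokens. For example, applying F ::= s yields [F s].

[E [E [E [T [T [F s]] & [F s]]] | [T [F s]]] | [T [T [F s]] & [F true]]]

E
E | T
E | T | T
T | T | T
T & F | T | T
F & F | T | T
s & F | T | T
s & s | T | T
s & s | F | T
s & s | s | T
s & s | s | T & F
s & s | s | F & F
s & s | s | s & F
s & s | s | s & true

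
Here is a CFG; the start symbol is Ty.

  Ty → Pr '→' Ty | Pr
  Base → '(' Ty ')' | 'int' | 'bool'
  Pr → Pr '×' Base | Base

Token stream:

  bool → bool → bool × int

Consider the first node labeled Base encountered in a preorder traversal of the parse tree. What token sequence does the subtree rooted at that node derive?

[Ty [Pr [Base bool]] → [Ty [Pr [Base bool]] → [Ty [Pr [Pr [Base bool]] × [Base int]]]]]

bool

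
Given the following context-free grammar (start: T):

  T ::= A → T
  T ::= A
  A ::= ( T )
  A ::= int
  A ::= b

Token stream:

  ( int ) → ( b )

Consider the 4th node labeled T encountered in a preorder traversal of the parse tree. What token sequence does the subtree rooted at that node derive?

[T [A ( [T [A int]] )] → [T [A ( [T [A b]] )]]]

b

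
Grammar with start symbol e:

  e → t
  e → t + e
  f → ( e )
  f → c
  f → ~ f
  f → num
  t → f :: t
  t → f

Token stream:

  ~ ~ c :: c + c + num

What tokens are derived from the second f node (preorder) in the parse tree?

[e [t [f ~ [f ~ [f c]]] :: [t [f c]]] + [e [t [f c]] + [e [t [f num]]]]]

~ c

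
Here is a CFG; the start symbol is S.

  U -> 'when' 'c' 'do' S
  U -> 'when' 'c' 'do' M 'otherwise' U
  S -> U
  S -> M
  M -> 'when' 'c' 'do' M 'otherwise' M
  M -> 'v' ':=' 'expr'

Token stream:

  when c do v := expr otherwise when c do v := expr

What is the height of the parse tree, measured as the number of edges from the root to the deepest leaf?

5

[S [U when c do [M v := expr] otherwise [U when c do [S [M v := expr]]]]]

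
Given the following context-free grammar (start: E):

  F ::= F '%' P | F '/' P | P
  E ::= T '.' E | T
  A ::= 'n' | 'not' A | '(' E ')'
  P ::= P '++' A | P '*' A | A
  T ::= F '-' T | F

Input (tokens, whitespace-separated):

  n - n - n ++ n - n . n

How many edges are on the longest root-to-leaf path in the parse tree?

[E [T [F [P [A n]]] - [T [F [P [A n]]] - [T [F [P [P [A n]] ++ [A n]]] - [T [F [P [A n]]]]]]] . [E [T [F [P [A n]]]]]]

8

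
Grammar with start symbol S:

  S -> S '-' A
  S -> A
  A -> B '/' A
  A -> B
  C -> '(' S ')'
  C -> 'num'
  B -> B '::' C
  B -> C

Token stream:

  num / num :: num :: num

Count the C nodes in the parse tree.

4

[S [A [B [C num]] / [A [B [B [B [C num]] :: [C num]] :: [C num]]]]]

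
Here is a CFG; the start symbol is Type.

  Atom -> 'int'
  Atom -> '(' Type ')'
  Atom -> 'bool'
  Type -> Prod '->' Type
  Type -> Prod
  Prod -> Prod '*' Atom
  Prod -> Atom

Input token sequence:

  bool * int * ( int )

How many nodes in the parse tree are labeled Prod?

[Type [Prod [Prod [Prod [Atom bool]] * [Atom int]] * [Atom ( [Type [Prod [Atom int]]] )]]]

4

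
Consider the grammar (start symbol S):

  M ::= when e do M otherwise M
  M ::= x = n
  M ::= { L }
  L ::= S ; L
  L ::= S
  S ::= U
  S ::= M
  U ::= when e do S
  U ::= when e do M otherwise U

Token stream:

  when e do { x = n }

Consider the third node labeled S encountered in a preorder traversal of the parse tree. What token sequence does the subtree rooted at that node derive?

[S [U when e do [S [M { [L [S [M x = n]]] }]]]]

x = n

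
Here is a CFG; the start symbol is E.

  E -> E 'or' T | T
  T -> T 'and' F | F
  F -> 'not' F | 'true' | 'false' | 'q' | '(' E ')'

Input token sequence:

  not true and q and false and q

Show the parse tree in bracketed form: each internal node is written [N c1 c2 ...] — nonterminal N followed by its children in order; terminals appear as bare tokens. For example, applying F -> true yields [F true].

[E [T [T [T [T [F not [F true]]] and [F q]] and [F false]] and [F q]]]

E
T
T and F
T and F and F
T and F and F and F
F and F and F and F
not F and F and F and F
not true and F and F and F
not true and q and F and F
not true and q and false and F
not true and q and false and q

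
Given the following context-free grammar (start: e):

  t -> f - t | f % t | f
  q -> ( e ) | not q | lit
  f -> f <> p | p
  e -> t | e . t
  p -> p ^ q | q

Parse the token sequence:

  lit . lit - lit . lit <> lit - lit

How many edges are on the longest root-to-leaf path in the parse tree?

[e [e [e [t [f [p [q lit]]]]] . [t [f [p [q lit]]] - [t [f [p [q lit]]]]]] . [t [f [f [p [q lit]]] <> [p [q lit]]] - [t [f [p [q lit]]]]]]

7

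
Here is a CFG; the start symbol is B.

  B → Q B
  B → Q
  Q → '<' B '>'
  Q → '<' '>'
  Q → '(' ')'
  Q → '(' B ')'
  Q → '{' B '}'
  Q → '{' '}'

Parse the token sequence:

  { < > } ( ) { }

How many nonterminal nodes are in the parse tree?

[B [Q { [B [Q < >]] }] [B [Q ( )] [B [Q { }]]]]

8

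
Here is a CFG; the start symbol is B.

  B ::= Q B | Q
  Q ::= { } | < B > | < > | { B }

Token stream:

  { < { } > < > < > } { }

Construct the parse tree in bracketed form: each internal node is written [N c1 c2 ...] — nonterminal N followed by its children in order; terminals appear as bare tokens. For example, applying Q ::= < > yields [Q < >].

B
Q B
{ B } B
{ Q B } B
{ < B > B } B
{ < Q > B } B
{ < { } > B } B
{ < { } > Q B } B
{ < { } > < > B } B
{ < { } > < > Q } B
{ < { } > < > < > } B
{ < { } > < > < > } Q
{ < { } > < > < > } { }

[B [Q { [B [Q < [B [Q { }]] >] [B [Q < >] [B [Q < >]]]] }] [B [Q { }]]]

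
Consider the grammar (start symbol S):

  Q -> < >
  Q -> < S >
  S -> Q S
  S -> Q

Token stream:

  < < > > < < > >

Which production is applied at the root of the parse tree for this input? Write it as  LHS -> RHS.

S -> Q S

[S [Q < [S [Q < >]] >] [S [Q < [S [Q < >]] >]]]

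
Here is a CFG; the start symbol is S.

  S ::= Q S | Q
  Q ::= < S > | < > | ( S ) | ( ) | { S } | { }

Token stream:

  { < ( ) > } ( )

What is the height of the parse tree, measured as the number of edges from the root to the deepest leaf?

[S [Q { [S [Q < [S [Q ( )]] >]] }] [S [Q ( )]]]

6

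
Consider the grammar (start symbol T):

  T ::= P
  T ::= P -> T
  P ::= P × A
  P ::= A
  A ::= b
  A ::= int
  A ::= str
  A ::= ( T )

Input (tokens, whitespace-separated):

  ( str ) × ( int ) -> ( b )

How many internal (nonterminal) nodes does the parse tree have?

[T [P [P [A ( [T [P [A str]]] )]] × [A ( [T [P [A int]]] )]] -> [T [P [A ( [T [P [A b]]] )]]]]

17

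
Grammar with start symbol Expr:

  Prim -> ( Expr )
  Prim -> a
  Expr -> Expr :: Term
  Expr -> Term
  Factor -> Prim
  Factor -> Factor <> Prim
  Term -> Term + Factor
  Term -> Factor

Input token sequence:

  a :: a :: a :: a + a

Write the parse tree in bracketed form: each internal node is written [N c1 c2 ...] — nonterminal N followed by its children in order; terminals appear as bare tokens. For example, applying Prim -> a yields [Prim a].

[Expr [Expr [Expr [Expr [Term [Factor [Prim a]]]] :: [Term [Factor [Prim a]]]] :: [Term [Factor [Prim a]]]] :: [Term [Term [Factor [Prim a]]] + [Factor [Prim a]]]]

Expr
Expr :: Term
Expr :: Term :: Term
Expr :: Term :: Term :: Term
Term :: Term :: Term :: Term
Factor :: Term :: Term :: Term
Prim :: Term :: Term :: Term
a :: Term :: Term :: Term
a :: Factor :: Term :: Term
a :: Prim :: Term :: Term
a :: a :: Term :: Term
a :: a :: Factor :: Term
a :: a :: Prim :: Term
a :: a :: a :: Term
a :: a :: a :: Term + Factor
a :: a :: a :: Factor + Factor
a :: a :: a :: Prim + Factor
a :: a :: a :: a + Factor
a :: a :: a :: a + Prim
a :: a :: a :: a + a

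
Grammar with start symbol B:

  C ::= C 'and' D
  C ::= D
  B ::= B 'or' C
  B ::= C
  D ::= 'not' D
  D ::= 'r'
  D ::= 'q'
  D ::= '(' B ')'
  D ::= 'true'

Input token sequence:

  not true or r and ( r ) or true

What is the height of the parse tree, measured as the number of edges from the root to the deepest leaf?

[B [B [B [C [D not [D true]]]] or [C [C [D r]] and [D ( [B [C [D r]]] )]]] or [C [D true]]]

7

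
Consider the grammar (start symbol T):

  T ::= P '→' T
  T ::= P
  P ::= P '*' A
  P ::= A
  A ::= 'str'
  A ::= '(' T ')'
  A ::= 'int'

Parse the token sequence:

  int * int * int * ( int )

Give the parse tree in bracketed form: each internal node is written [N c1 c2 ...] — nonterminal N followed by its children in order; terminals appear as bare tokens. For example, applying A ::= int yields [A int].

T
P
P * A
P * A * A
P * A * A * A
A * A * A * A
int * A * A * A
int * int * A * A
int * int * int * A
int * int * int * ( T )
int * int * int * ( P )
int * int * int * ( A )
int * int * int * ( int )

[T [P [P [P [P [A int]] * [A int]] * [A int]] * [A ( [T [P [A int]]] )]]]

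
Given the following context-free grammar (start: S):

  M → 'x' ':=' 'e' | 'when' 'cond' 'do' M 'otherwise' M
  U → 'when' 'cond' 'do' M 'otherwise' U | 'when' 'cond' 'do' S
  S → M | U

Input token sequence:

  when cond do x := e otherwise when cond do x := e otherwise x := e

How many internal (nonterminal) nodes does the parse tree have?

6

[S [M when cond do [M x := e] otherwise [M when cond do [M x := e] otherwise [M x := e]]]]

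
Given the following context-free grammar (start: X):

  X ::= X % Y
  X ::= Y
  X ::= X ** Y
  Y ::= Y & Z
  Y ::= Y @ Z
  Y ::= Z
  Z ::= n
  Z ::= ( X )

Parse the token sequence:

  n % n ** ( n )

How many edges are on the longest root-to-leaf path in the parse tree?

6

[X [X [X [Y [Z n]]] % [Y [Z n]]] ** [Y [Z ( [X [Y [Z n]]] )]]]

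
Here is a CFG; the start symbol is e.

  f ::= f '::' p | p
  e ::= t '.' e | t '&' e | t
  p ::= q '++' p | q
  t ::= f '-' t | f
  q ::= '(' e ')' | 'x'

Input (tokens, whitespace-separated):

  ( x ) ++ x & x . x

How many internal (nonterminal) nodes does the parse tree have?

[e [t [f [p [q ( [e [t [f [p [q x]]]]] )] ++ [p [q x]]]]] & [e [t [f [p [q x]]]] . [e [t [f [p [q x]]]]]]]

22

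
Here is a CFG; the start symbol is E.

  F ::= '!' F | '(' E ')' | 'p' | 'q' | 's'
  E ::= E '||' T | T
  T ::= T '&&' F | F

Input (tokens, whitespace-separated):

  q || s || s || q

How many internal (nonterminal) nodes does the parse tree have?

[E [E [E [E [T [F q]]] || [T [F s]]] || [T [F s]]] || [T [F q]]]

12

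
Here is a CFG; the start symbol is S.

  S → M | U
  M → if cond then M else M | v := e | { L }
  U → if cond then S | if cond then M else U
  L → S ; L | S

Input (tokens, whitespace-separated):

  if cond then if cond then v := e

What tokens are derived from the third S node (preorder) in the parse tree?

[S [U if cond then [S [U if cond then [S [M v := e]]]]]]

v := e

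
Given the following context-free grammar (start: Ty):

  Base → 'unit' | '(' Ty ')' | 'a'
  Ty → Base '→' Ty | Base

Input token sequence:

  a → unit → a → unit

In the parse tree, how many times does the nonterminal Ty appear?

[Ty [Base a] → [Ty [Base unit] → [Ty [Base a] → [Ty [Base unit]]]]]

4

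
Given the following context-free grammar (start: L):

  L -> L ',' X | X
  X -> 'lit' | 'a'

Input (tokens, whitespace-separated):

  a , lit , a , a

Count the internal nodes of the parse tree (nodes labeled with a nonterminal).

[L [L [L [L [X a]] , [X lit]] , [X a]] , [X a]]

8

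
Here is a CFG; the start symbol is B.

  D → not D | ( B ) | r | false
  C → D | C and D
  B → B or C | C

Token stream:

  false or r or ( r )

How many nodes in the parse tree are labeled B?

[B [B [B [C [D false]]] or [C [D r]]] or [C [D ( [B [C [D r]]] )]]]

4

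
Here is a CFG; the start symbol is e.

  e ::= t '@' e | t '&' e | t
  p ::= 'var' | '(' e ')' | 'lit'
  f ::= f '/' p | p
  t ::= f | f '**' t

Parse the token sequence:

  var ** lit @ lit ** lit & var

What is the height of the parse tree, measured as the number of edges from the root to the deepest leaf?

6

[e [t [f [p var]] ** [t [f [p lit]]]] @ [e [t [f [p lit]] ** [t [f [p lit]]]] & [e [t [f [p var]]]]]]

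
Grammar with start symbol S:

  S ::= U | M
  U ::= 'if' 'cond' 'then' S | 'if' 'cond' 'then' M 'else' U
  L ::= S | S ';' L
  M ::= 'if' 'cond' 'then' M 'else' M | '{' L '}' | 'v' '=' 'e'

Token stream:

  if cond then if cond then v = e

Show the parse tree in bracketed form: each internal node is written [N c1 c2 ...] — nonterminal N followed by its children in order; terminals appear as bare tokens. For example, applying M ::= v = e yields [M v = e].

S
U
if cond then S
if cond then U
if cond then if cond then S
if cond then if cond then M
if cond then if cond then v = e

[S [U if cond then [S [U if cond then [S [M v = e]]]]]]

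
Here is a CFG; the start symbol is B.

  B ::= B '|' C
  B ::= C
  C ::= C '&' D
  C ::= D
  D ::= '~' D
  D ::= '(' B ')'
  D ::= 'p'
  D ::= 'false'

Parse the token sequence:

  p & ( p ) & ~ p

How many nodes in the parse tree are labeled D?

[B [C [C [C [D p]] & [D ( [B [C [D p]]] )]] & [D ~ [D p]]]]

5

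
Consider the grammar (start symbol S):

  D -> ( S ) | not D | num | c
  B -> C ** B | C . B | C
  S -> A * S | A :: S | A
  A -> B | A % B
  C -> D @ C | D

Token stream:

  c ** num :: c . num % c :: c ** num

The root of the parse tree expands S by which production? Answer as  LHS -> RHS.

S -> A :: S

[S [A [B [C [D c]] ** [B [C [D num]]]]] :: [S [A [A [B [C [D c]] . [B [C [D num]]]]] % [B [C [D c]]]] :: [S [A [B [C [D c]] ** [B [C [D num]]]]]]]]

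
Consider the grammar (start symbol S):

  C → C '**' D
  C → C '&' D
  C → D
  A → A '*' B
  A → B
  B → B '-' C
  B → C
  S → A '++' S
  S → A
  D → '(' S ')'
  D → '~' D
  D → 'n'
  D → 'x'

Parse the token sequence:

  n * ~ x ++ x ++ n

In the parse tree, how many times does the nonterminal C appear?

[S [A [A [B [C [D n]]]] * [B [C [D ~ [D x]]]]] ++ [S [A [B [C [D x]]]] ++ [S [A [B [C [D n]]]]]]]

4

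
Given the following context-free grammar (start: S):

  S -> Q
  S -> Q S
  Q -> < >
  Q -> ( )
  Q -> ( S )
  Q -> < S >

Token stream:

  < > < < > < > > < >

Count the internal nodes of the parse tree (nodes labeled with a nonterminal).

[S [Q < >] [S [Q < [S [Q < >] [S [Q < >]]] >] [S [Q < >]]]]

10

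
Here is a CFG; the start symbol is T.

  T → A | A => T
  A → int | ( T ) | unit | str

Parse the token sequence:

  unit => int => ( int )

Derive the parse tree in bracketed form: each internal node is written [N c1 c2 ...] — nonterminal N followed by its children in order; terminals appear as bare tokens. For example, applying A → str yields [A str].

[T [A unit] => [T [A int] => [T [A ( [T [A int]] )]]]]

T
A => T
unit => T
unit => A => T
unit => int => T
unit => int => A
unit => int => ( T )
unit => int => ( A )
unit => int => ( int )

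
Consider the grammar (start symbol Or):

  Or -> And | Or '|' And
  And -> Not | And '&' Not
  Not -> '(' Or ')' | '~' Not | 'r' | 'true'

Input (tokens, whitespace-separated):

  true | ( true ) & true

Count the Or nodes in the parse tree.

3

[Or [Or [And [Not true]]] | [And [And [Not ( [Or [And [Not true]]] )]] & [Not true]]]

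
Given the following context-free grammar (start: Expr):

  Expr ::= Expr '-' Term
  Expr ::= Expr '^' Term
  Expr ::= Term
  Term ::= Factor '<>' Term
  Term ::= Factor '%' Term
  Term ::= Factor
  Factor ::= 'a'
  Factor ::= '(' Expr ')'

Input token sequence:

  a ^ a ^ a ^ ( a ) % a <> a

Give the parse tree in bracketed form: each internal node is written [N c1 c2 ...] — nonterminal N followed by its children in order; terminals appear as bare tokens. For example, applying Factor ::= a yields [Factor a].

[Expr [Expr [Expr [Expr [Term [Factor a]]] ^ [Term [Factor a]]] ^ [Term [Factor a]]] ^ [Term [Factor ( [Expr [Term [Factor a]]] )] % [Term [Factor a] <> [Term [Factor a]]]]]

Expr
Expr ^ Term
Expr ^ Term ^ Term
Expr ^ Term ^ Term ^ Term
Term ^ Term ^ Term ^ Term
Factor ^ Term ^ Term ^ Term
a ^ Term ^ Term ^ Term
a ^ Factor ^ Term ^ Term
a ^ a ^ Term ^ Term
a ^ a ^ Factor ^ Term
a ^ a ^ a ^ Term
a ^ a ^ a ^ Factor % Term
a ^ a ^ a ^ ( Expr ) % Term
a ^ a ^ a ^ ( Term ) % Term
a ^ a ^ a ^ ( Factor ) % Term
a ^ a ^ a ^ ( a ) % Term
a ^ a ^ a ^ ( a ) % Factor <> Term
a ^ a ^ a ^ ( a ) % a <> Term
a ^ a ^ a ^ ( a ) % a <> Factor
a ^ a ^ a ^ ( a ) % a <> a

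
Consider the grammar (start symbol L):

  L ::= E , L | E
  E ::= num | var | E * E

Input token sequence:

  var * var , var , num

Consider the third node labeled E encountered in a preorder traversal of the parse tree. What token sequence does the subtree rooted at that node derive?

var

[L [E [E var] * [E var]] , [L [E var] , [L [E num]]]]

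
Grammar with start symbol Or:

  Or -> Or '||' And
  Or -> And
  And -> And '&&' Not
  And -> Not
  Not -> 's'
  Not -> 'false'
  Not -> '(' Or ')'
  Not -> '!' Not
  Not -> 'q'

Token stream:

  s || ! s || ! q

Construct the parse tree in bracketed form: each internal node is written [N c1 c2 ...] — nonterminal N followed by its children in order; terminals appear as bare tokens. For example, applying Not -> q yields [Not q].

[Or [Or [Or [And [Not s]]] || [And [Not ! [Not s]]]] || [And [Not ! [Not q]]]]

Or
Or || And
Or || And || And
And || And || And
Not || And || And
s || And || And
s || Not || And
s || ! Not || And
s || ! s || And
s || ! s || Not
s || ! s || ! Not
s || ! s || ! q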